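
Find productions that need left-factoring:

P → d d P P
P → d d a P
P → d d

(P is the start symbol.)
Left-factoring is needed when two productions for the same non-terminal
share a common prefix on the right-hand side.

Productions for P:
  P → d d P P
  P → d d a P
  P → d d

Found common prefix 'd d' in productions for P

Answer: Yes, P has productions with common prefix 'd d'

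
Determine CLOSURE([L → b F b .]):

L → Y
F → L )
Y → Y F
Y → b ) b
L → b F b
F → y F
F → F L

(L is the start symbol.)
{ [L → b F b .] }

Start with: [L → b F b .]
The dot is at the end, so nothing is added.

CLOSURE = { [L → b F b .] }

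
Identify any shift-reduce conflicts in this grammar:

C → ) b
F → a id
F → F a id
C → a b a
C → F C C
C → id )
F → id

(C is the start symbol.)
Yes — I5: [F → id .] vs [C → id . )]

A shift-reduce conflict occurs when an LR(0) state has both:
  - a complete (reduce) item [A → α .] (dot at the end), and
  - a shift item [B → β . c γ] (dot before a terminal).

Augment with C' → C and build the canonical LR(0) collection (I0 = CLOSURE({[C' → . C]}), then GOTO on every symbol after a dot until no new states appear). It has 15 states:
  I0: { [C → . ) b], [C → . F C C], [C → . a b a], [C → . id )], [C' → . C], [F → . F a id], [F → . a id], [F → . id] }  — shift
  I1: { [C → ) . b] }  — shift
  I2: { [C' → C .] }  — accept
  I3: { [C → . ) b], [C → . F C C], [C → . a b a], [C → . id )], [C → F . C C], [F → . F a id], [F → . a id], [F → . id], [F → F . a id] }  — shift
  I4: { [C → a . b a], [F → a . id] }  — shift
  I5: { [C → id . )], [F → id .] }  — shift, reduce
  I6: { [C → id ) .] }  — reduce
  I7: { [C → a b . a] }  — shift
  I8: { [F → a id .] }  — reduce
  I9: { [C → a b a .] }  — reduce
  I10: { [C → . ) b], [C → . F C C], [C → . a b a], [C → . id )], [C → F C . C], [F → . F a id], [F → . a id], [F → . id] }  — shift
  I11: { [C → a . b a], [F → F a . id], [F → a . id] }  — shift
  I12: { [F → F a id .], [F → a id .] }  — 2 reduces
  I13: { [C → F C C .] }  — reduce
  I14: { [C → ) b .] }  — reduce

I5 contains reduce item [F → id .] and shift item [C → id . )] — shift-reduce conflict.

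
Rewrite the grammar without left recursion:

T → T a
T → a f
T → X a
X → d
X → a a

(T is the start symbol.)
T → a f T'
T → X a T'
T' → a T'
T' → ε
X → d
X → a a

T is directly left-recursive. The standard transformation for
  A → A α₁ | ... | A α_m | β₁ | ... | β_n
is
  A  → β₁ A' | ... | β_n A'
  A' → α₁ A' | ... | α_m A' | ε

T → a f becomes T → a f T'
T → X a becomes T → X a T'
T → T a becomes T' → a T'
Add T' → ε

Productions for other non-terminals are unchanged:
  X → d
  X → a a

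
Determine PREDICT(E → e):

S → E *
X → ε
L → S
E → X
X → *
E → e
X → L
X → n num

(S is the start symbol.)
PREDICT(E → e) = (FIRST(RHS) \ {ε}) ∪ (FOLLOW(E) if ε ∈ FIRST(RHS), i.e. RHS ⇒* ε)
FIRST(e) = { 'e' }
ε ∉ FIRST(e), so FOLLOW(E) is not added.
PREDICT(E → e) = { 'e' }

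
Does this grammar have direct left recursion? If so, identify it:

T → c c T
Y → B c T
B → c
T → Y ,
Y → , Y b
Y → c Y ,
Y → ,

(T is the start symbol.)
No direct left recursion

Direct left recursion occurs when N → N α for some non-terminal N (the right-hand side begins with the left-hand side itself).

T → c c T: starts with c
Y → B c T: starts with B
B → c: starts with c
T → Y ,: starts with Y
Y → , Y b: starts with ','
Y → c Y ,: starts with c
Y → ,: starts with ','

No direct left recursion found.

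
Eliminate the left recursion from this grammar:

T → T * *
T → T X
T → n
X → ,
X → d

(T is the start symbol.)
T → n T'
T' → * * T'
T' → X T'
T' → ε
X → ,
X → d

T is directly left-recursive. The standard transformation for
  A → A α₁ | ... | A α_m | β₁ | ... | β_n
is
  A  → β₁ A' | ... | β_n A'
  A' → α₁ A' | ... | α_m A' | ε

T → n becomes T → n T'
T → T * * becomes T' → * * T'
T → T X becomes T' → X T'
Add T' → ε

Productions for other non-terminals are unchanged:
  X → ,
  X → d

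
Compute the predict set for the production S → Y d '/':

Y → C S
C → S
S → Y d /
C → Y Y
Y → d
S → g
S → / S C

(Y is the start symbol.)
PREDICT(S → Y d '/') = (FIRST(RHS) \ {ε}) ∪ (FOLLOW(S) if ε ∈ FIRST(RHS), i.e. RHS ⇒* ε)
FIRST(Y) = { '/', 'd', 'g' }
FIRST(Y d '/') = { '/', 'd', 'g' }
ε ∉ FIRST(Y d '/'), so FOLLOW(S) is not added.
PREDICT(S → Y d '/') = { '/', 'd', 'g' }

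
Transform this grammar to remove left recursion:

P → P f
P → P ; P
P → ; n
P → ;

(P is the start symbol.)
P is directly left-recursive. The standard transformation for
  A → A α₁ | ... | A α_m | β₁ | ... | β_n
is
  A  → β₁ A' | ... | β_n A'
  A' → α₁ A' | ... | α_m A' | ε

P → ; n becomes P → ; n P'
P → ; becomes P → ; P'
P → P f becomes P' → f P'
P → P ; P becomes P' → ; P P'
Add P' → ε

Resulting grammar:
P → ; n P'
P → ; P'
P' → f P'
P' → ; P P'
P' → ε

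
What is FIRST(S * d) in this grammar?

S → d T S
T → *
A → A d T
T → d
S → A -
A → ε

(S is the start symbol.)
FIRST sets of the non-terminals involved (from the grammar, by fixed-point iteration):
  FIRST(S) = { '-', 'd' }

To compute FIRST(S * d), process the symbols left to right:
Symbol S is a non-terminal. Add FIRST(S) \ {ε} = { '-', 'd' }
S is not nullable (ε ∉ FIRST(S)), so stop here.
FIRST(S * d) = { '-', 'd' }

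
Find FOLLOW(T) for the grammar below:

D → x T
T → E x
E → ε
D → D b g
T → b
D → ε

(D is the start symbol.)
{ $, 'b' }

In D → x T: T is at the end, add FOLLOW(D)

The FOLLOW sets referred to above (computed the same way, to a fixed point):
  FOLLOW(D) = { $, 'b' }

Taking the union: FOLLOW(T) = { $, 'b' }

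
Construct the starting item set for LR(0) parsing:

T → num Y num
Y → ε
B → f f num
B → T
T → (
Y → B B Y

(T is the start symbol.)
First, augment the grammar with T' → T
I₀ = CLOSURE({ [T' → . T] }):
  [T' → . T] has the dot before T: add [T → . num Y num], [T → . (]
No further items can be added.

I₀ = { [T → . (], [T → . num Y num], [T' → . T] }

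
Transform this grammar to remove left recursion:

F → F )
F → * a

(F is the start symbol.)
F → * a F'
F' → ) F'
F' → ε

F is directly left-recursive. The standard transformation for
  A → A α₁ | ... | A α_m | β₁ | ... | β_n
is
  A  → β₁ A' | ... | β_n A'
  A' → α₁ A' | ... | α_m A' | ε

F → * a becomes F → * a F'
F → F ) becomes F' → ) F'
Add F' → ε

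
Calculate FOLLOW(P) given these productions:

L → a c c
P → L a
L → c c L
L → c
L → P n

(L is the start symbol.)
{ 'n' }

In L → P n: P is followed by n, add FIRST(n) \ {ε} = { 'n' }

Taking the union: FOLLOW(P) = { 'n' }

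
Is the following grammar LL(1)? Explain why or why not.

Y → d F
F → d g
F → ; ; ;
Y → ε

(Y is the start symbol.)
Yes, the grammar is LL(1).

Relevant sets:
  FOLLOW(Y) = { $ }

For Y:
  PREDICT(Y → d F) = { 'd' }
  PREDICT(Y → ε) = { $ }
For F:
  PREDICT(F → d g) = { 'd' }
  PREDICT(F → ';' ';' ';') = { ';' }

All predict sets are disjoint. The grammar IS LL(1).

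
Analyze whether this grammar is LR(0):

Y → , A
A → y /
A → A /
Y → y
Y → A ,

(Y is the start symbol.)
No. Shift-reduce conflict between [Y → y .] and [A → y . /]

Augment with Y' → Y and build the canonical LR(0) collection (I0 = CLOSURE({[Y' → . Y]}), then GOTO on every symbol after a dot until no new states appear). It has 10 states:
  I0: { [A → . A /], [A → . y /], [Y → . , A], [Y → . A ,], [Y → . y], [Y' → . Y] }  — shift
  I1: { [A → . A /], [A → . y /], [Y → , . A] }  — shift
  I2: { [A → A . /], [Y → A . ,] }  — shift
  I3: { [Y' → Y .] }  — accept
  I4: { [A → y . /], [Y → y .] }  — shift, reduce
  I5: { [A → y / .] }  — reduce
  I6: { [Y → A , .] }  — reduce
  I7: { [A → A / .] }  — reduce
  I8: { [A → A . /], [Y → , A .] }  — shift, reduce
  I9: { [A → y . /] }  — shift

Conflict in state I4:
  Shift-reduce conflict between [Y → y .] and [A → y . /]
So the grammar is NOT LR(0).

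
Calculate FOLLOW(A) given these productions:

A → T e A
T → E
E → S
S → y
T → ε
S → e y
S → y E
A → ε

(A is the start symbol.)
To compute FOLLOW(A), find every occurrence of A on a right-hand side N → α A β: add FIRST(β) \ {ε}, and if β is empty or nullable also add FOLLOW(N). Iterate to a fixed point.

A is the start symbol, so $ ∈ FOLLOW(A).
In A → T e A: A is at the end; this adds FOLLOW(A) to itself — nothing new

Taking the union: FOLLOW(A) = { $ }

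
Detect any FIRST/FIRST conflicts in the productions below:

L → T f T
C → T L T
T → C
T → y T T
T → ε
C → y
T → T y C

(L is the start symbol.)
Yes. C → T L T / C → y on { 'y' }; T → C / T → y T T on { 'y' }; T → C / T → T y C on { 'f', 'y' }; T → y T T / T → T y C on { 'y' }

FIRST sets of the non-terminals at (or reachable through a nullable prefix from) the front of some alternative:
  FIRST(T) = { 'f', 'y', ε }
  FIRST(L) = { 'f', 'y' }
  FIRST(C) = { 'f', 'y' }

Productions for C:
  C → T L T: FIRST = { 'f', 'y' }
  C → y: FIRST = { 'y' }
Productions for T:
  T → C: FIRST = { 'f', 'y' }
  T → y T T: FIRST = { 'y' }
  T → ε: FIRST = { ε }
  T → T y C: FIRST = { 'f', 'y' }
L has only one production, so no FIRST/FIRST conflict is possible there.

Conflict for C: C → T L T and C → y
  Overlap: { 'y' }
Conflict for T: T → C and T → y T T
  Overlap: { 'y' }
Conflict for T: T → C and T → T y C
  Overlap: { 'f', 'y' }
Conflict for T: T → y T T and T → T y C
  Overlap: { 'y' }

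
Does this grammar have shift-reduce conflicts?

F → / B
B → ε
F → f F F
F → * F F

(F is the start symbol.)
A shift-reduce conflict occurs when an LR(0) state has both:
  - a complete (reduce) item [A → α .] (dot at the end), and
  - a shift item [B → β . c γ] (dot before a terminal).

Augment with F' → F and build the canonical LR(0) collection (I0 = CLOSURE({[F' → . F]}), then GOTO on every symbol after a dot until no new states appear). It has 10 states:
  I0: { [F → . * F F], [F → . / B], [F → . f F F], [F' → . F] }  — shift
  I1: { [F → * . F F], [F → . * F F], [F → . / B], [F → . f F F] }  — shift
  I2: { [B → .], [F → / . B] }  — reduce
  I3: { [F' → F .] }  — accept
  I4: { [F → . * F F], [F → . / B], [F → . f F F], [F → f . F F] }  — shift
  I5: { [F → . * F F], [F → . / B], [F → . f F F], [F → f F . F] }  — shift
  I6: { [F → f F F .] }  — reduce
  I7: { [F → / B .] }  — reduce
  I8: { [F → * F . F], [F → . * F F], [F → . / B], [F → . f F F] }  — shift
  I9: { [F → * F F .] }  — reduce

No state contains both a complete item and a shift item.

Answer: No shift-reduce conflicts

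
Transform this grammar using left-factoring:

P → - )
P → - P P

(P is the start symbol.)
P → - P'
P' → )
P' → P P

Left-factoring transforms A → αβ₁ | αβ₂ into A → αA' and A' → β₁ | β₂
(α is the longest common prefix among the alternatives). Repeat until
no nonterminal has two alternatives with a common prefix.

Round 1: P has alternatives sharing prefix '-'. Introduce P': P → - P'
  Add: P' → )
  Add: P' → P P

No remaining common prefixes — done.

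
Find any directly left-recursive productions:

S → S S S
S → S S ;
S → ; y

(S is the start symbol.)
Yes, S is left-recursive

Direct left recursion occurs when N → N α for some non-terminal N (the right-hand side begins with the left-hand side itself).

S → S S S: LEFT RECURSIVE (starts with S)
S → S S ;: LEFT RECURSIVE (starts with S)
S → ; y: starts with ';'

The grammar has direct left recursion on: S.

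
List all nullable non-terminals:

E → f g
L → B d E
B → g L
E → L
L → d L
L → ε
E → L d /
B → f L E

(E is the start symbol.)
A non-terminal is nullable if it can derive ε (the empty string): either it has an ε-production, or it has a production whose right-hand side consists entirely of nullable non-terminals.

ε-productions: L → ε
So L is immediately nullable.
E → L: every symbol on the right is nullable, so E is nullable too.
No further non-terminal can be added: every production for the remaining non-terminals contains a terminal or a non-nullable non-terminal.
Nullable = { 'E', 'L' }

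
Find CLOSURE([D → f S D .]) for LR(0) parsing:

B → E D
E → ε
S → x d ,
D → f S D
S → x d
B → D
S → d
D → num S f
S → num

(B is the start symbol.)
{ [D → f S D .] }

Start with: [D → f S D .]
The dot is at the end, so nothing is added.

CLOSURE = { [D → f S D .] }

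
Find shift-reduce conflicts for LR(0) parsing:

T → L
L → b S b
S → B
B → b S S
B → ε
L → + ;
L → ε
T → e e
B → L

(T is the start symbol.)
Yes — I0: [L → .] vs [L → . + ;]; I4: [B → .] vs [B → . b S S]; I10: [B → .] vs [B → . b S S]; I11: [B → .] vs [B → . b S S]; I13: [B → .] vs [B → . b S S]

A shift-reduce conflict occurs when an LR(0) state has both:
  - a complete (reduce) item [A → α .] (dot at the end), and
  - a shift item [B → β . c γ] (dot before a terminal).

Augment with T' → T and build the canonical LR(0) collection (I0 = CLOSURE({[T' → . T]}), then GOTO on every symbol after a dot until no new states appear). It has 16 states:
  I0: { [L → . + ;], [L → . b S b], [L → .], [T → . L], [T → . e e], [T' → . T] }  — shift, reduce
  I1: { [L → + . ;] }  — shift
  I2: { [T → L .] }  — reduce
  I3: { [T' → T .] }  — accept
  I4: { [B → . L], [B → . b S S], [B → .], [L → . + ;], [L → . b S b], [L → .], [L → b . S b], [S → . B] }  — shift, 2 reduces
  I5: { [T → e . e] }  — shift
  I6: { [T → e e .] }  — reduce
  I7: { [S → B .] }  — reduce
  I8: { [B → L .] }  — reduce
  I9: { [L → b S . b] }  — shift
  I10: { [B → . L], [B → . b S S], [B → .], [B → b . S S], [L → . + ;], [L → . b S b], [L → .], [L → b . S b], [S → . B] }  — shift, 2 reduces
  I11: { [B → . L], [B → . b S S], [B → .], [B → b S . S], [L → . + ;], [L → . b S b], [L → .], [L → b S . b], [S → . B] }  — shift, 2 reduces
  I12: { [B → b S S .] }  — reduce
  I13: { [B → . L], [B → . b S S], [B → .], [B → b . S S], [L → . + ;], [L → . b S b], [L → .], [L → b . S b], [L → b S b .], [S → . B] }  — shift, 3 reduces
  I14: { [L → b S b .] }  — reduce
  I15: { [L → + ; .] }  — reduce

I0 contains reduce item [L → .] and shift items [L → . + ;], [L → . b S b], [T → . e e] — shift-reduce conflict.
I4 contains reduce items [B → .], [L → .] and shift items [B → . b S S], [L → . + ;], [L → . b S b] — shift-reduce conflict.
I10 contains reduce items [B → .], [L → .] and shift items [B → . b S S], [L → . + ;], [L → . b S b] — shift-reduce conflict.
I11 contains reduce items [B → .], [L → .] and shift items [B → . b S S], [L → . + ;], [L → . b S b], [L → b S . b] — shift-reduce conflict.
I13 contains reduce items [B → .], [L → .], [L → b S b .] and shift items [B → . b S S], [L → . + ;], [L → . b S b] — shift-reduce conflict.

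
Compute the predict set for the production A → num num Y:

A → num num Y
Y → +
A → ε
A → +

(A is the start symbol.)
{ 'num' }

PREDICT(A → num num Y) = (FIRST(RHS) \ {ε}) ∪ (FOLLOW(A) if ε ∈ FIRST(RHS), i.e. RHS ⇒* ε)
FIRST(num num Y) = { 'num' }
ε ∉ FIRST(num num Y), so FOLLOW(A) is not added.
PREDICT(A → num num Y) = { 'num' }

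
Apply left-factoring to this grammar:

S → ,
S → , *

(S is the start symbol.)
S → , S'
S' → ε
S' → *

Left-factoring transforms A → αβ₁ | αβ₂ into A → αA' and A' → β₁ | β₂
(α is the longest common prefix among the alternatives). Repeat until
no nonterminal has two alternatives with a common prefix.

Round 1: S has alternatives sharing prefix ','. Introduce S': S → , S'
  Add: S' → ε
  Add: S' → *

No remaining common prefixes — done.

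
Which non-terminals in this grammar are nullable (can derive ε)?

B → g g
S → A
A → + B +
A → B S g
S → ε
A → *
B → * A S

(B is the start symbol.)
A non-terminal is nullable if it can derive ε (the empty string): either it has an ε-production, or it has a production whose right-hand side consists entirely of nullable non-terminals.

ε-productions: S → ε
So S is immediately nullable.
No further non-terminal can be added: every production for the remaining non-terminals contains a terminal or a non-nullable non-terminal.
Nullable = { 'S' }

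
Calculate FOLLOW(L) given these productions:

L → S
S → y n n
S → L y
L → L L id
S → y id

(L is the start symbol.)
{ $, 'id', 'y' }

To compute FOLLOW(L), find every occurrence of L on a right-hand side N → α L β: add FIRST(β) \ {ε}, and if β is empty or nullable also add FOLLOW(N). Iterate to a fixed point.

L is the start symbol, so $ ∈ FOLLOW(L).
In S → L y: L is followed by y, add FIRST(y) \ {ε} = { 'y' }
In L → L L id: L is followed by L id, add FIRST(L id) \ {ε} = { 'y' }
In L → L L id: L is followed by id, add FIRST(id) \ {ε} = { 'id' }

Taking the union: FOLLOW(L) = { $, 'id', 'y' }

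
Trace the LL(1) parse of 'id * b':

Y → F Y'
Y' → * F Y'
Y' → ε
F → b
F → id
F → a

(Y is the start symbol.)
Stack is shown with the top on the left.

Stack     Input     Action
--------------------------
Y $       id * b $  output Y → F Y'
F Y' $    id * b $  output F → id
id Y' $   id * b $  match 'id'
Y' $      * b $     output Y' → * F Y'
* F Y' $  * b $     match '*'
F Y' $    b $       output F → b
b Y' $    b $       match 'b'
Y' $      $         output Y' → ε
$         $         accept

The string is accepted.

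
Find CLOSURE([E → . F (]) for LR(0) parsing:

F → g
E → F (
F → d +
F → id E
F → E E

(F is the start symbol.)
Start with: [E → . F (]
  [E → . F (] has the dot before F: add [F → . g], [F → . d +], [F → . id E], [F → . E E]
  [F → . E E] has the dot before E: all E-items already present
No further items can be added.

CLOSURE = { [E → . F (], [F → . E E], [F → . d +], [F → . g], [F → . id E] }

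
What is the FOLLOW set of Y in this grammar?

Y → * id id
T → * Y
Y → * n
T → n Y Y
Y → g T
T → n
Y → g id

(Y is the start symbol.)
Y is the start symbol, so $ ∈ FOLLOW(Y).
In T → * Y: Y is at the end, add FOLLOW(T)
In T → n Y Y: Y is followed by Y, add FIRST(Y) \ {ε} = { '*', 'g' }
In T → n Y Y: Y is at the end, add FOLLOW(T)

The FOLLOW sets referred to above (computed the same way, to a fixed point):
  FOLLOW(T) = { $, '*', 'g' }

Taking the union: FOLLOW(Y) = { $, '*', 'g' }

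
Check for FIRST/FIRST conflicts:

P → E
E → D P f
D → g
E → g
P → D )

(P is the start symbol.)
Yes. P → E / P → D ')' on { 'g' }; E → D P f / E → g on { 'g' }

FIRST sets of the non-terminals at (or reachable through a nullable prefix from) the front of some alternative:
  FIRST(E) = { 'g' }
  FIRST(D) = { 'g' }

Productions for P:
  P → E: FIRST = { 'g' }
  P → D ): FIRST = { 'g' }
Productions for E:
  E → D P f: FIRST = { 'g' }
  E → g: FIRST = { 'g' }
D has only one production, so no FIRST/FIRST conflict is possible there.

Conflict for P: P → E and P → D )
  Overlap: { 'g' }
Conflict for E: E → D P f and E → g
  Overlap: { 'g' }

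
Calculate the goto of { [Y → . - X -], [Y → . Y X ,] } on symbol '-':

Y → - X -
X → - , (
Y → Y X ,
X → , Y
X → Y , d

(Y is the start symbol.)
GOTO(I, '-') = CLOSURE({ [A → αX.β] : [A → α.Xβ] ∈ I, X = '-' })

Items with dot before '-', with the dot advanced:
  [Y → . - X -] → [Y → - . X -]
Closure of the advanced items:
  [Y → - . X -] has the dot before X: add [X → . - , (], [X → . , Y], [X → . Y , d]
  [X → . Y , d] has the dot before Y: add [Y → . - X -], [Y → . Y X ,]

GOTO = { [X → . , Y], [X → . - , (], [X → . Y , d], [Y → - . X -], [Y → . - X -], [Y → . Y X ,] }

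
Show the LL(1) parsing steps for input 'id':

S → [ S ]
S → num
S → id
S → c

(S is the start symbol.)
Stack is shown with the top on the left.

Stack  Input  Action
--------------------
S $    id $   output S → id
id $   id $   match 'id'
$      $      accept

The string is accepted.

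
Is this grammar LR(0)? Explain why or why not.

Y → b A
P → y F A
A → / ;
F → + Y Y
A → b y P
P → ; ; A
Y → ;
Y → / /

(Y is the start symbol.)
Yes, the grammar is LR(0)

A grammar is LR(0) if no state in the canonical LR(0) collection has:
  - both a shift item (dot before a terminal) and a complete item (shift-reduce conflict), or
  - two or more complete items (reduce-reduce conflict; the accept item [Y' → Y .] counts as a complete item here).

Augment with Y' → Y and build the canonical LR(0) collection (I0 = CLOSURE({[Y' → . Y]}), then GOTO on every symbol after a dot until no new states appear). It has 21 states:
  I0: { [Y → . / /], [Y → . ;], [Y → . b A], [Y' → . Y] }  — shift
  I1: { [Y → / . /] }  — shift
  I2: { [Y → ; .] }  — reduce
  I3: { [Y' → Y .] }  — accept
  I4: { [A → . / ;], [A → . b y P], [Y → b . A] }  — shift
  I5: { [A → / . ;] }  — shift
  I6: { [Y → b A .] }  — reduce
  I7: { [A → b . y P] }  — shift
  I8: { [A → b y . P], [P → . ; ; A], [P → . y F A] }  — shift
  I9: { [P → ; . ; A] }  — shift
  I10: { [A → b y P .] }  — reduce
  I11: { [F → . + Y Y], [P → y . F A] }  — shift
  I12: { [F → + . Y Y], [Y → . / /], [Y → . ;], [Y → . b A] }  — shift
  I13: { [A → . / ;], [A → . b y P], [P → y F . A] }  — shift
  I14: { [P → y F A .] }  — reduce
  I15: { [F → + Y . Y], [Y → . / /], [Y → . ;], [Y → . b A] }  — shift
  I16: { [F → + Y Y .] }  — reduce
  I17: { [A → . / ;], [A → . b y P], [P → ; ; . A] }  — shift
  I18: { [P → ; ; A .] }  — reduce
  I19: { [A → / ; .] }  — reduce
  I20: { [Y → / / .] }  — reduce

Every state is either a pure shift/goto state or contains exactly one complete item and nothing to shift — no conflicts. The grammar is LR(0).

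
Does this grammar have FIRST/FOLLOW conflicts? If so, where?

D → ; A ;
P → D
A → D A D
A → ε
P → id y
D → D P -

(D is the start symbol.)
Yes. A → D A D with FOLLOW(A) on { ';' }

A FIRST/FOLLOW conflict occurs when a non-terminal N has a nullable alternative N → β (β ⇒* ε) and another alternative N → α with FIRST(α) ∩ FOLLOW(N) ≠ ∅: on such a lookahead the parser cannot decide between expanding α and letting N vanish via β.

Nullable non-terminals: A.
FIRST sets used below: FIRST(D) = { ';' }

A: nullable alternative(s) A → ε; FOLLOW(A) = { ';' }
  A → D A D: FIRST \ {ε} = { ';' } — overlaps FOLLOW(A) on { ';' }: CONFLICT
  A → ε: FIRST \ {ε} = { } — this is the only nullable alternative, skip

D, P have no nullable alternative, so no FIRST/FOLLOW check is needed there.

So the grammar has 1 FIRST/FOLLOW conflict (marked CONFLICT above).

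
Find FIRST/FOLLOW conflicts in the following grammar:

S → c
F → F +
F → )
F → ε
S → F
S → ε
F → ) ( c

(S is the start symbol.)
Yes. F → F '+' with FOLLOW(F) on { '+' }

Nullable non-terminals: F, S.
FIRST sets used below: FIRST(F) = { ')', '+', ε }

F: nullable alternative(s) F → ε; FOLLOW(F) = { $, '+' }
  F → F +: FIRST \ {ε} = { ')', '+' } — overlaps FOLLOW(F) on { '+' }: CONFLICT
  F → ): FIRST \ {ε} = { ')' } — disjoint from FOLLOW(F)
  F → ε: FIRST \ {ε} = { } — this is the only nullable alternative, skip
  F → ) ( c: FIRST \ {ε} = { ')' } — disjoint from FOLLOW(F)

S: nullable alternative(s) S → F, S → ε; FOLLOW(S) = { $ }
  S → c: FIRST \ {ε} = { 'c' } — disjoint from FOLLOW(S)
  S → F: FIRST \ {ε} = { ')', '+' } — disjoint from FOLLOW(S)
  S → ε: FIRST \ {ε} = { } — disjoint from FOLLOW(S)

So the grammar has 1 FIRST/FOLLOW conflict (marked CONFLICT above).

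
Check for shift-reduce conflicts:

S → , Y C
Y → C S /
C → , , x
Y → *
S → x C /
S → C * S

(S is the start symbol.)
A shift-reduce conflict occurs when an LR(0) state has both:
  - a complete (reduce) item [A → α .] (dot at the end), and
  - a shift item [B → β . c γ] (dot before a terminal).

Augment with S' → S and build the canonical LR(0) collection (I0 = CLOSURE({[S' → . S]}), then GOTO on every symbol after a dot until no new states appear). It has 19 states:
  I0: { [C → . , , x], [S → . , Y C], [S → . C * S], [S → . x C /], [S' → . S] }  — shift
  I1: { [C → , . , x], [C → . , , x], [S → , . Y C], [Y → . *], [Y → . C S /] }  — shift
  I2: { [S → C . * S] }  — shift
  I3: { [S' → S .] }  — accept
  I4: { [C → . , , x], [S → x . C /] }  — shift
  I5: { [C → , . , x] }  — shift
  I6: { [S → x C . /] }  — shift
  I7: { [S → x C / .] }  — reduce
  I8: { [C → , , . x] }  — shift
  I9: { [C → , , x .] }  — reduce
  I10: { [C → . , , x], [S → . , Y C], [S → . C * S], [S → . x C /], [S → C * . S] }  — shift
  I11: { [S → C * S .] }  — reduce
  I12: { [Y → * .] }  — reduce
  I13: { [C → , , . x], [C → , . , x] }  — shift
  I14: { [C → . , , x], [S → . , Y C], [S → . C * S], [S → . x C /], [Y → C . S /] }  — shift
  I15: { [C → . , , x], [S → , Y . C] }  — shift
  I16: { [S → , Y C .] }  — reduce
  I17: { [Y → C S . /] }  — shift
  I18: { [Y → C S / .] }  — reduce

No state contains both a complete item and a shift item.

Answer: No shift-reduce conflicts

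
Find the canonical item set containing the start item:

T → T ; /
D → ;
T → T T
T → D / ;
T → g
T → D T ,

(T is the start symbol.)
{ [D → . ;], [T → . D / ;], [T → . D T ,], [T → . T ; /], [T → . T T], [T → . g], [T' → . T] }

First, augment the grammar with T' → T
I₀ = CLOSURE({ [T' → . T] }):
  [T' → . T] has the dot before T: add [T → . T ; /], [T → . T T], [T → . D / ;], [T → . g], [T → . D T ,]
  [T → . D / ;] has the dot before D: add [D → . ;]
No further items can be added.

I₀ = { [D → . ;], [T → . D / ;], [T → . D T ,], [T → . T ; /], [T → . T T], [T → . g], [T' → . T] }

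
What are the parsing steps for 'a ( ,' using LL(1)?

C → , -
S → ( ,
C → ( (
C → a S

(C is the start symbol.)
LL(1) parsing maintains a stack (initially the start symbol over $) and the input. At each step: if the stack top is a terminal, match it against the current input token; if it is a non-terminal N, replace it with the RHS of M[N, lookahead] (the unique production whose predict set contains the lookahead).

Stack is shown with the top on the left.

Stack  Input    Action
----------------------
C $    a ( , $  output C → a S
a S $  a ( , $  match 'a'
S $    ( , $    output S → ( ,
( , $  ( , $    match '('
, $    , $      match ','
$      $        accept

The string is accepted.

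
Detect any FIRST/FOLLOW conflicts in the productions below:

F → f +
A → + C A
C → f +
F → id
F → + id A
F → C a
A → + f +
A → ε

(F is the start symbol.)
A FIRST/FOLLOW conflict occurs when a non-terminal N has a nullable alternative N → β (β ⇒* ε) and another alternative N → α with FIRST(α) ∩ FOLLOW(N) ≠ ∅: on such a lookahead the parser cannot decide between expanding α and letting N vanish via β.

Nullable non-terminals: A.

A: nullable alternative(s) A → ε; FOLLOW(A) = { $ }
  A → + C A: FIRST \ {ε} = { '+' } — disjoint from FOLLOW(A)
  A → + f +: FIRST \ {ε} = { '+' } — disjoint from FOLLOW(A)
  A → ε: FIRST \ {ε} = { } — this is the only nullable alternative, skip

C, F have no nullable alternative, so no FIRST/FOLLOW check is needed there.

No FIRST/FOLLOW conflicts found.

Answer: No FIRST/FOLLOW conflicts.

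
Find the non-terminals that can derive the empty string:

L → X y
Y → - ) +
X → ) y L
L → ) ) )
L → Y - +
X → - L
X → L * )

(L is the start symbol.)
A non-terminal is nullable if it can derive ε (the empty string): either it has an ε-production, or it has a production whose right-hand side consists entirely of nullable non-terminals.

There are no ε-productions, so no non-terminal can derive ε.
No non-terminals are nullable.

Answer: None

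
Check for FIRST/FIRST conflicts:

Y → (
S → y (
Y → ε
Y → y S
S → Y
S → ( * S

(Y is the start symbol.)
Yes. S → y '(' / S → Y on { 'y' }; S → Y / S → '(' '*' S on { '(' }

A FIRST/FIRST conflict occurs when two productions N → α and N → β for the same non-terminal have FIRST(α) ∩ FIRST(β) ≠ ∅ (with ε ∈ FIRST of a nullable right-hand side, so two nullable alternatives also conflict).

FIRST sets of the non-terminals at (or reachable through a nullable prefix from) the front of some alternative:
  FIRST(Y) = { '(', 'y', ε }

Productions for Y:
  Y → (: FIRST = { '(' }
  Y → ε: FIRST = { ε }
  Y → y S: FIRST = { 'y' }
Productions for S:
  S → y (: FIRST = { 'y' }
  S → Y: FIRST = { '(', 'y', ε }
  S → ( * S: FIRST = { '(' }

Conflict for S: S → y ( and S → Y
  Overlap: { 'y' }
Conflict for S: S → Y and S → ( * S
  Overlap: { '(' }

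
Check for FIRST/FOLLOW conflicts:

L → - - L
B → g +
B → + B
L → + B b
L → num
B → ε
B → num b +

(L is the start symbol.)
Nullable non-terminals: B.

B: nullable alternative(s) B → ε; FOLLOW(B) = { 'b' }
  B → g +: FIRST \ {ε} = { 'g' } — disjoint from FOLLOW(B)
  B → + B: FIRST \ {ε} = { '+' } — disjoint from FOLLOW(B)
  B → ε: FIRST \ {ε} = { } — this is the only nullable alternative, skip
  B → num b +: FIRST \ {ε} = { 'num' } — disjoint from FOLLOW(B)

L has no nullable alternative, so no FIRST/FOLLOW check is needed there.

No FIRST/FOLLOW conflicts found.

Answer: No FIRST/FOLLOW conflicts.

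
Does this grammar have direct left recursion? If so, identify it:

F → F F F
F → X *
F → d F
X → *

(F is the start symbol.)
F → F F F: LEFT RECURSIVE (starts with F)
F → X *: starts with X
F → d F: starts with d
X → *: starts with '*'

The grammar has direct left recursion on: F.

Answer: Yes, F is left-recursive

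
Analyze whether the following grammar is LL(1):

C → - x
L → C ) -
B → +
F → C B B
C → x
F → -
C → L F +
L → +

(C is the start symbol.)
A grammar is LL(1) if for each non-terminal N with multiple productions, the predict sets of those productions are pairwise disjoint, where PREDICT(N → α) = (FIRST(α) \ {ε}) ∪ (FOLLOW(N) if α ⇒* ε).

Relevant sets:
  FIRST(L) = { '+', '-', 'x' }
  FIRST(C) = { '+', '-', 'x' }

For C:
  PREDICT(C → '-' x) = { '-' }
  PREDICT(C → x) = { 'x' }
  PREDICT(C → L F '+') = { '+', '-', 'x' }
For L:
  PREDICT(L → C ')' '-') = { '+', '-', 'x' }
  PREDICT(L → '+') = { '+' }
For F:
  PREDICT(F → C B B) = { '+', '-', 'x' }
  PREDICT(F → '-') = { '-' }
B has a single production, so nothing to check there.

Conflict found: Predict set conflict for C: { '-' }
The grammar is NOT LL(1).

Answer: No. Predict set conflict for C: { '-' }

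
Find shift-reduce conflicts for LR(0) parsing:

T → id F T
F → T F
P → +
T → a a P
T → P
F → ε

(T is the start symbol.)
A shift-reduce conflict occurs when an LR(0) state has both:
  - a complete (reduce) item [A → α .] (dot at the end), and
  - a shift item [B → β . c γ] (dot before a terminal).

Augment with T' → T and build the canonical LR(0) collection (I0 = CLOSURE({[T' → . T]}), then GOTO on every symbol after a dot until no new states appear). It has 12 states:
  I0: { [P → . +], [T → . P], [T → . a a P], [T → . id F T], [T' → . T] }  — shift
  I1: { [P → + .] }  — reduce
  I2: { [T → P .] }  — reduce
  I3: { [T' → T .] }  — accept
  I4: { [T → a . a P] }  — shift
  I5: { [F → . T F], [F → .], [P → . +], [T → . P], [T → . a a P], [T → . id F T], [T → id . F T] }  — shift, reduce
  I6: { [P → . +], [T → . P], [T → . a a P], [T → . id F T], [T → id F . T] }  — shift
  I7: { [F → . T F], [F → .], [F → T . F], [P → . +], [T → . P], [T → . a a P], [T → . id F T] }  — shift, reduce
  I8: { [F → T F .] }  — reduce
  I9: { [T → id F T .] }  — reduce
  I10: { [P → . +], [T → a a . P] }  — shift
  I11: { [T → a a P .] }  — reduce

I5 contains reduce item [F → .] and shift items [P → . +], [T → . a a P], [T → . id F T] — shift-reduce conflict.
I7 contains reduce item [F → .] and shift items [P → . +], [T → . a a P], [T → . id F T] — shift-reduce conflict.

Answer: Yes — I5: [F → .] vs [P → . +]; I7: [F → .] vs [P → . +]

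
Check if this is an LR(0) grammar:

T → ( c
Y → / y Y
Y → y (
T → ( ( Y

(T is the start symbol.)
A grammar is LR(0) if no state in the canonical LR(0) collection has:
  - both a shift item (dot before a terminal) and a complete item (shift-reduce conflict), or
  - two or more complete items (reduce-reduce conflict; the accept item [T' → T .] counts as a complete item here).

Augment with T' → T and build the canonical LR(0) collection (I0 = CLOSURE({[T' → . T]}), then GOTO on every symbol after a dot until no new states appear). It has 11 states:
  I0: { [T → . ( ( Y], [T → . ( c], [T' → . T] }  — shift
  I1: { [T → ( . ( Y], [T → ( . c] }  — shift
  I2: { [T' → T .] }  — accept
  I3: { [T → ( ( . Y], [Y → . / y Y], [Y → . y (] }  — shift
  I4: { [T → ( c .] }  — reduce
  I5: { [Y → / . y Y] }  — shift
  I6: { [T → ( ( Y .] }  — reduce
  I7: { [Y → y . (] }  — shift
  I8: { [Y → y ( .] }  — reduce
  I9: { [Y → . / y Y], [Y → . y (], [Y → / y . Y] }  — shift
  I10: { [Y → / y Y .] }  — reduce

Every state is either a pure shift/goto state or contains exactly one complete item and nothing to shift — no conflicts. The grammar is LR(0).

Answer: Yes, the grammar is LR(0)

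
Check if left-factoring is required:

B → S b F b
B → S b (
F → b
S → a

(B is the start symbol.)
Left-factoring is needed when two productions for the same non-terminal
share a common prefix on the right-hand side.

Productions for B:
  B → S b F b
  B → S b (

Found common prefix 'S b' in productions for B

Answer: Yes, B has productions with common prefix 'S b'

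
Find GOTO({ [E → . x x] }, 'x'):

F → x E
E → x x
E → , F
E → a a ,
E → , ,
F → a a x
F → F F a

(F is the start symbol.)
{ [E → x . x] }

GOTO(I, 'x') = CLOSURE({ [A → αX.β] : [A → α.Xβ] ∈ I, X = 'x' })

Items with dot before 'x', with the dot advanced:
  [E → . x x] → [E → x . x]
Closure adds nothing (no advanced item has the dot before a non-terminal).

GOTO = { [E → x . x] }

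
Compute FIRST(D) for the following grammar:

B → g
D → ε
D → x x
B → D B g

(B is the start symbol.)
To compute FIRST(D), examine every production with D on the left-hand side, reading each right-hand side left to right until a non-nullable symbol is reached.

From D → ε:
  - ε-production, so ε ∈ FIRST(D)
From D → x x:
  - x is a terminal: add 'x' and stop

Collecting: FIRST(D) = { 'x', ε }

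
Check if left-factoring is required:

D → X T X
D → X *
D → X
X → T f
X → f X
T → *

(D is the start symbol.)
Yes, D has productions with common prefix 'X'

Left-factoring is needed when two productions for the same non-terminal
share a common prefix on the right-hand side.

Productions for D:
  D → X T X
  D → X *
  D → X
Productions for X:
  X → T f
  X → f X

Found common prefix 'X' in productions for D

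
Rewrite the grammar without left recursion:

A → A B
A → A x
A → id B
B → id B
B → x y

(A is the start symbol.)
A is directly left-recursive. The standard transformation for
  A → A α₁ | ... | A α_m | β₁ | ... | β_n
is
  A  → β₁ A' | ... | β_n A'
  A' → α₁ A' | ... | α_m A' | ε

A → id B becomes A → id B A'
A → A B becomes A' → B A'
A → A x becomes A' → x A'
Add A' → ε

Productions for other non-terminals are unchanged:
  B → id B
  B → x y

Resulting grammar:
A → id B A'
A' → B A'
A' → x A'
A' → ε
B → id B
B → x y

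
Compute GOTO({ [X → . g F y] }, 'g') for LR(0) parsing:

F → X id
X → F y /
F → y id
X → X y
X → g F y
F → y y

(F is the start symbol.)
GOTO(I, 'g') = CLOSURE({ [A → αX.β] : [A → α.Xβ] ∈ I, X = 'g' })

Items with dot before 'g', with the dot advanced:
  [X → . g F y] → [X → g . F y]
Closure of the advanced items:
  [X → g . F y] has the dot before F: add [F → . X id], [F → . y id], [F → . y y]
  [F → . X id] has the dot before X: add [X → . F y /], [X → . X y], [X → . g F y]

GOTO = { [F → . X id], [F → . y id], [F → . y y], [X → . F y /], [X → . X y], [X → . g F y], [X → g . F y] }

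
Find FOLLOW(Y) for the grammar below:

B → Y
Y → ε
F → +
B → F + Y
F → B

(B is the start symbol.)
In B → Y: Y is at the end, add FOLLOW(B)
In B → F + Y: Y is at the end, add FOLLOW(B)

The FOLLOW sets referred to above (computed the same way, to a fixed point):
  FOLLOW(B) = { $, '+' }

Taking the union: FOLLOW(Y) = { $, '+' }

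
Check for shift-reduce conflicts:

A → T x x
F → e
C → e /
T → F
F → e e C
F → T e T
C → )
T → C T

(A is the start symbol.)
A shift-reduce conflict occurs when an LR(0) state has both:
  - a complete (reduce) item [A → α .] (dot at the end), and
  - a shift item [B → β . c γ] (dot before a terminal).

Augment with A' → A and build the canonical LR(0) collection (I0 = CLOSURE({[A' → . A]}), then GOTO on every symbol after a dot until no new states appear). It has 16 states:
  I0: { [A → . T x x], [A' → . A], [C → . )], [C → . e /], [F → . T e T], [F → . e e C], [F → . e], [T → . C T], [T → . F] }  — shift
  I1: { [C → ) .] }  — reduce
  I2: { [A' → A .] }  — accept
  I3: { [C → . )], [C → . e /], [F → . T e T], [F → . e e C], [F → . e], [T → . C T], [T → . F], [T → C . T] }  — shift
  I4: { [T → F .] }  — reduce
  I5: { [A → T . x x], [F → T . e T] }  — shift
  I6: { [C → e . /], [F → e . e C], [F → e .] }  — shift, reduce
  I7: { [C → e / .] }  — reduce
  I8: { [C → . )], [C → . e /], [F → e e . C] }  — shift
  I9: { [F → e e C .] }  — reduce
  I10: { [C → e . /] }  — shift
  I11: { [C → . )], [C → . e /], [F → . T e T], [F → . e e C], [F → . e], [F → T e . T], [T → . C T], [T → . F] }  — shift
  I12: { [A → T x . x] }  — shift
  I13: { [A → T x x .] }  — reduce
  I14: { [F → T . e T], [F → T e T .] }  — shift, reduce
  I15: { [F → T . e T], [T → C T .] }  — shift, reduce

I6 contains reduce item [F → e .] and shift items [C → e . /], [F → e . e C] — shift-reduce conflict.
I14 contains reduce item [F → T e T .] and shift item [F → T . e T] — shift-reduce conflict.
I15 contains reduce item [T → C T .] and shift item [F → T . e T] — shift-reduce conflict.

Answer: Yes — I6: [F → e .] vs [C → e . /]; I14: [F → T e T .] vs [F → T . e T]; I15: [T → C T .] vs [F → T . e T]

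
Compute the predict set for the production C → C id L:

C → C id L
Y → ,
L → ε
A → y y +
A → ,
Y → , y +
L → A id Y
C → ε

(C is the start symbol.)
{ 'id' }

PREDICT(C → C id L) = (FIRST(RHS) \ {ε}) ∪ (FOLLOW(C) if ε ∈ FIRST(RHS), i.e. RHS ⇒* ε)
FIRST(C) = { 'id', ε }
FIRST(C id L) = { 'id' }
ε ∉ FIRST(C id L), so FOLLOW(C) is not added.
PREDICT(C → C id L) = { 'id' }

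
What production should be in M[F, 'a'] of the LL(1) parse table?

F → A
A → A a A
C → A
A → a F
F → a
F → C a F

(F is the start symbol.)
F → A, F → a, F → C a F

To find M[F, 'a'], we find productions for F where 'a' is in the predict set (PREDICT(N → α) = (FIRST(α) \ {ε}) ∪ (FOLLOW(N) if α ⇒* ε)).

Relevant sets:
  FIRST(A) = { 'a' }
  FIRST(C) = { 'a' }

F → A: PREDICT = { 'a' }
  'a' is in predict set, so this production goes in M[F, 'a']
F → a: PREDICT = { 'a' }
  'a' is in predict set, so this production goes in M[F, 'a']
F → C a F: PREDICT = { 'a' }
  'a' is in predict set, so this production goes in M[F, 'a']

M[F, 'a'] = F → A, F → a, F → C a F  (a multiply-defined cell — the grammar is not LL(1))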